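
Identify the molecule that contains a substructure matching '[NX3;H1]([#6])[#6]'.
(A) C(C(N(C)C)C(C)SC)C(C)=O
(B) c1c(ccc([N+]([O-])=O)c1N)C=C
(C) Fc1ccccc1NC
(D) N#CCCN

[NX3;H1]([#6])[#6] describes a trivalent nitrogen with one H, bonded to two carbons (a secondary amine).
(A) has a dimethylamino group (-N(CH3)2) but the nitrogen has H0, not H1.
(B) has a primary amino group (-NH2) but the nitrogen has H2 and only one carbon neighbour.
(C) contains an N-methylamino group (-NHCH3), which satisfies every atom and bond constraint.
(D) has a primary amino group (-NH2) but the nitrogen has H2 and only one carbon neighbour.
So the answer is (C).

C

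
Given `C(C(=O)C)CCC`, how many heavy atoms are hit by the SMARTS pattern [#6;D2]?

3

Check the 7 heavy atoms by environment: 3× C (D2) → match; 1× C (D3) → no; 1× O (D1) → no; 2× C (D1) → no.
That gives 3 matching atoms.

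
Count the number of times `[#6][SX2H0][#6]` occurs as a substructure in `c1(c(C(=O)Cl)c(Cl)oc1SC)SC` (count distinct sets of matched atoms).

[#6][SX2H0][#6] is the SMARTS for a thioether: an aliphatic sulfur bridging two carbons with no H on the sulfur.
The molecule carries 2 separate instances of a methylthio ether (-SCH3) meeting every constraint; each maps to a distinct set of atoms, giving 2 matches.

2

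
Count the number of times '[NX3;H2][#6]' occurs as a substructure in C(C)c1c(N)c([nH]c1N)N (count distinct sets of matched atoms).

[NX3;H2][#6] is the SMARTS for a primary amine: a trivalent nitrogen with two H attached to carbon.
The molecule carries 3 separate instances of a primary amino group (-NH2) meeting every constraint; each maps to a distinct set of atoms, giving 3 matches.

3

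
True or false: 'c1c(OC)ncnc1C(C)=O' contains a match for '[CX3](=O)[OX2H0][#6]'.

The pattern [CX3](=O)[OX2H0][#6] describes a carbonyl carbon bonded to an oxygen that is itself bonded to carbon (no H on that O) — an ester.
The closest candidate here is a methoxy ether (-OCH3), but the ether oxygen is not adjacent to a C=O carbon. No other fragment satisfies the full query, so there is no match.

False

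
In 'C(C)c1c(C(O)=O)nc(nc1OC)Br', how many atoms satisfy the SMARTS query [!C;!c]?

The query [!C;!c] means: neither aliphatic nor aromatic carbon — same as [!#6].
Check the 14 heavy atoms by environment: 2× n (aromatic) → match; 4× c (aromatic) → no; 1× Br → match; 4× C → no; 3× O → match.
Summing the matching environments: 2 + 1 + 3 = 6 matching atoms.

6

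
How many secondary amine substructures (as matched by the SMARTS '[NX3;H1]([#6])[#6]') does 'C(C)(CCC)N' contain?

0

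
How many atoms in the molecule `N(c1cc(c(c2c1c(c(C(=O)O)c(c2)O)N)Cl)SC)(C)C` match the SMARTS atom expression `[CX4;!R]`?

3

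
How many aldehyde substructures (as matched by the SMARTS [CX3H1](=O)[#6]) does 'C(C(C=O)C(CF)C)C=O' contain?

[CX3H1](=O)[#6] is the SMARTS for an aldehyde: an sp2 carbon with one H, double-bonded to O and single-bonded to carbon.
The molecule carries 2 separate instances of an aldehyde (-CHO) meeting every constraint; each maps to a distinct set of atoms, giving 2 matches.

2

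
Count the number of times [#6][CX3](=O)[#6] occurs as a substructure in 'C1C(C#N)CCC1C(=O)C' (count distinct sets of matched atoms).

1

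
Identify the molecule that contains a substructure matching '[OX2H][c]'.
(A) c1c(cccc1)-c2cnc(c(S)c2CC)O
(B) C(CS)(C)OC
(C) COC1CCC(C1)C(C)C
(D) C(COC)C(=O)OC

[OX2H][c] describes a hydroxyl oxygen attached to an aromatic carbon (a phenol).
(A) contains a hydroxyl group (-OH), which satisfies every atom and bond constraint.
(B) has a methoxy ether (-OCH3) but the oxygen has H0, not H1.
(C) has a methoxy ether (-OCH3) but the oxygen has H0, not H1.
(D) has a methoxy ether (-OCH3) but the oxygen has H0, not H1.
So the answer is (A).

A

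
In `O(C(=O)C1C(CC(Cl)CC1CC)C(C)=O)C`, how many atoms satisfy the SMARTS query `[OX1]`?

2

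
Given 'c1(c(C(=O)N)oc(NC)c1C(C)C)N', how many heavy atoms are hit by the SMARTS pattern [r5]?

5

The query [r5] means: r5 matches atoms in a five-membered ring.
Check the 14 heavy atoms by environment: 1× o (aromatic, in 5-ring) → match; 4× c (aromatic, in 5-ring) → match; 3× N (acyclic) → no; 5× C (acyclic) → no; 1× O (acyclic) → no.
Summing the matching environments: 1 + 4 = 5 matching atoms.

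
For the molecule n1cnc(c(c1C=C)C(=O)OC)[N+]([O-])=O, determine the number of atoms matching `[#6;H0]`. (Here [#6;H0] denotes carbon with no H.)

4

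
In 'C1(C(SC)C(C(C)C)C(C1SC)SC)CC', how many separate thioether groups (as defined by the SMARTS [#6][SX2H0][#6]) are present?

3

[#6][SX2H0][#6] is the SMARTS for a thioether: an aliphatic sulfur bridging two carbons with no H on the sulfur.
The molecule carries 3 separate instances of a methylthio ether (-SCH3) meeting every constraint; each maps to a distinct set of atoms, giving 3 matches.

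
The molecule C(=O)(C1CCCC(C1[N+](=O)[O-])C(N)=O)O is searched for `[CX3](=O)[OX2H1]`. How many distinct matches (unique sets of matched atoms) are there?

1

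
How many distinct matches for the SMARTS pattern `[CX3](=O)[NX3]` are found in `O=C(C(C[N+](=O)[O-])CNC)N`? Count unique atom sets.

1

[CX3](=O)[NX3] is the SMARTS for an amide: a carbonyl carbon bonded to a trivalent nitrogen.
Exactly one fragment in the molecule meets all constraints, giving 1 match.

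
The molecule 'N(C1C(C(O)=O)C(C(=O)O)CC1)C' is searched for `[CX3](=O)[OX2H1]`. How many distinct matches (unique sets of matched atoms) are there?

[CX3](=O)[OX2H1] is the SMARTS for a carboxylic acid: an sp2 carbon double-bonded to O and single-bonded to an -OH oxygen.
The molecule carries 2 separate instances of a carboxylic acid group (-C(=O)OH) meeting every constraint; each maps to a distinct set of atoms, giving 2 matches.

2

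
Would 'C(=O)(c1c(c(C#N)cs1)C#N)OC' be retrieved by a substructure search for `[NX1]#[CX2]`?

The pattern [NX1]#[CX2] describes a nitrogen triple-bonded to a two-connected carbon — a nitrile.
The molecule carries a nitrile (-C#N), whose atoms satisfy every constraint of the query, so the pattern matches.

Yes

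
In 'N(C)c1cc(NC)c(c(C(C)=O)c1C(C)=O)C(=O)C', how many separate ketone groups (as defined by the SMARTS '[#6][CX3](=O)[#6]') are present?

[#6][CX3](=O)[#6] is the SMARTS for a ketone: a carbonyl carbon (no H) flanked by two carbons.
The molecule carries 3 separate instances of an acetyl/ketone group (-C(=O)CH3) meeting every constraint; each maps to a distinct set of atoms, giving 3 matches.

3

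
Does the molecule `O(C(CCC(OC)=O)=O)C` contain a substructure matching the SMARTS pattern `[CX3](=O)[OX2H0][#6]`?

The pattern [CX3](=O)[OX2H0][#6] describes a carbonyl carbon bonded to an oxygen that is itself bonded to carbon (no H on that O) — an ester.
The molecule carries a methyl-ester group (-C(=O)OCH3), whose atoms satisfy every constraint of the query, so the pattern matches.

Yes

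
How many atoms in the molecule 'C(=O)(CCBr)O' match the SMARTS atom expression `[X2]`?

1

The query [X2] means: any atom with exactly two total connections (bonds + H).
Check the 6 heavy atoms by environment: 2× C (X4) → no; 1× Br (X1) → no; 1× C (X3) → no; 1× O (X1) → no; 1× O (X2) → match.
That gives 1 matching atom.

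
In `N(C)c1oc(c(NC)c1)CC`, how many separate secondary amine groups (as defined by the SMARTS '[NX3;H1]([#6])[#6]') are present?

2

[NX3;H1]([#6])[#6] is the SMARTS for a secondary amine: a trivalent nitrogen with one H, bonded to two carbons.
The molecule carries 2 separate instances of an N-methylamino group (-NHCH3) meeting every constraint; each maps to a distinct set of atoms, giving 2 matches.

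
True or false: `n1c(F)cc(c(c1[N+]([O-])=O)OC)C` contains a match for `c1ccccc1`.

False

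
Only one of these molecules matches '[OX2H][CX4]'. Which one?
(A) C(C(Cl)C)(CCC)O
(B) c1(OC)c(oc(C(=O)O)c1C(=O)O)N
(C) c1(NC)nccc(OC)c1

A

[OX2H][CX4] describes a hydroxyl oxygen bound to an sp3 (X4) carbon (an aliphatic alcohol).
(A) contains a hydroxyl group (-OH), which satisfies every atom and bond constraint.
(B) has a carboxylic acid group (-C(=O)OH) but the -OH is on a CX3 carbonyl carbon, not a CX4 carbon.
(C) has a methoxy ether (-OCH3) but the oxygen has H0 (ether), not H1.
So the answer is (A).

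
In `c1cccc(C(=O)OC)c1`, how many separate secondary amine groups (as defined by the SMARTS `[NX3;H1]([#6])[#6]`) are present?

0

[NX3;H1]([#6])[#6] is the SMARTS for a secondary amine: a trivalent nitrogen with one H, bonded to two carbons.
No fragment in the molecule satisfies every constraint, giving 0 matches.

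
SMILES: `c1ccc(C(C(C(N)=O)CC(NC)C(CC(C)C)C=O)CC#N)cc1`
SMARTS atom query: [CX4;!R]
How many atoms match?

11

The query [CX4;!R] means: aliphatic carbon with four total connections, not in a ring.
Check the 25 heavy atoms by environment: 11× C (X4, acyclic) → match; 1× C (X2, acyclic) → no; 1× N (X1, acyclic) → no; 6× c (aromatic, X3, in 6-ring) → no; 2× C (X3, acyclic) → no; 2× O (X1, acyclic) → no; 2× N (X3, acyclic) → no.
That gives 11 matching atoms.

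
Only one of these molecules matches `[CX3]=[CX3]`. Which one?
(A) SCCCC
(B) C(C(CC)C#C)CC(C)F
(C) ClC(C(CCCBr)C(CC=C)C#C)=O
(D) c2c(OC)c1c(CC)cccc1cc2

[CX3]=[CX3] describes a non-aromatic C=C double bond between two sp2 carbons (an alkene).
(A) has an ethyl group (-CH2CH3) but its C-C bond is a single bond between CX4 carbons, not CX3=CX3.
(B) has an ethynyl group (-C#CH) but the C-C bond is a triple bond, not a double bond.
(C) contains a vinyl group (-CH=CH2), which satisfies every atom and bond constraint.
(D) has an ethyl group (-CH2CH3) but its C-C bond is a single bond between CX4 carbons, not CX3=CX3.
So the answer is (C).

C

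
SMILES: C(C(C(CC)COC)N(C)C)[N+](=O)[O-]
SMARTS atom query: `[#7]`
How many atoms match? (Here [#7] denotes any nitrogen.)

2

The query [#7] means: #7 matches any nitrogen atom regardless of aromaticity.
Check the 14 heavy atoms by environment: 9× C → no; 1× N → match; 1× N (charge +1) → match; 1× O (charge -1) → no; 2× O → no.
Summing the matching environments: 1 + 1 = 2 matching atoms.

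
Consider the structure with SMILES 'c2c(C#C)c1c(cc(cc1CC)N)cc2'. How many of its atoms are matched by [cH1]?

The query [cH1] means: aromatic carbon bearing exactly one hydrogen.
Check the 15 heavy atoms by environment: 5× c (aromatic, H0) → no; 5× c (aromatic, H1) → match; 1× N (H2) → no; 1× C (H2) → no; 1× C (H3) → no; 1× C (H0) → no; 1× C (H1) → no.
That gives 5 matching atoms.

5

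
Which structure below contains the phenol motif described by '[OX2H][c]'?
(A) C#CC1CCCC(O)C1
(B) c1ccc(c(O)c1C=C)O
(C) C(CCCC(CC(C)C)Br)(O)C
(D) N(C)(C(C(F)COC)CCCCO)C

B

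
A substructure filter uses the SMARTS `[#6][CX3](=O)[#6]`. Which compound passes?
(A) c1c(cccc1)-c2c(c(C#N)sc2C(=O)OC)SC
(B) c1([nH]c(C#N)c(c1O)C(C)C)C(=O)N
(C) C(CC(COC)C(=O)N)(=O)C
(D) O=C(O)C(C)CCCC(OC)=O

C

[#6][CX3](=O)[#6] describes a carbonyl carbon (no H) flanked by two carbons (a ketone).
(A) has a methyl-ester group (-C(=O)OCH3) but one neighbour of the carbonyl carbon is O, not C.
(B) has a primary amide (-C(=O)NH2) but one neighbour of the carbonyl carbon is N, not C.
(C) contains an acetyl/ketone group (-C(=O)CH3), which satisfies every atom and bond constraint.
(D) has a carboxylic acid group (-C(=O)OH) but one neighbour of the carbonyl carbon is O, not C.
So the answer is (C).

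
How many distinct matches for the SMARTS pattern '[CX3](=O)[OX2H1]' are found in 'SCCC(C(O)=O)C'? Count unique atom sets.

[CX3](=O)[OX2H1] is the SMARTS for a carboxylic acid: an sp2 carbon double-bonded to O and single-bonded to an -OH oxygen.
Exactly one fragment in the molecule meets all constraints, giving 1 match.

1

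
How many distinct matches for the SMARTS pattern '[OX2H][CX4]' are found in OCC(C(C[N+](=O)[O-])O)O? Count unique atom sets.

3

[OX2H][CX4] is the SMARTS for an aliphatic alcohol: a hydroxyl oxygen bound to an sp3 (X4) carbon.
The molecule carries 3 separate instances of a hydroxyl group (-OH) meeting every constraint; each maps to a distinct set of atoms, giving 3 matches.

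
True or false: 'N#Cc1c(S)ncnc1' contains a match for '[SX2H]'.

The pattern [SX2H] describes an aliphatic sulfur with two connections, one being H — a thiol.
The molecule carries a thiol (-SH), whose atoms satisfy every constraint of the query, so the pattern matches.

True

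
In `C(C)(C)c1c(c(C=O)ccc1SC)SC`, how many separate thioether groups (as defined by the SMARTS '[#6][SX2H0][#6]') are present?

[#6][SX2H0][#6] is the SMARTS for a thioether: an aliphatic sulfur bridging two carbons with no H on the sulfur.
The molecule carries 2 separate instances of a methylthio ether (-SCH3) meeting every constraint; each maps to a distinct set of atoms, giving 2 matches.

2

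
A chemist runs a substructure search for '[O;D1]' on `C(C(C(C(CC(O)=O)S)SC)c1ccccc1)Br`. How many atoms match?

2

The query [O;D1] means: aliphatic oxygen bonded to exactly one heavy atom.
Check the 18 heavy atoms by environment: 2× C (D2) → no; 4× C (D3) → no; 1× S (D2) → no; 1× C (D1) → no; 1× Br (D1) → no; 1× S (D1) → no; 1× c (aromatic, D3) → no; 5× c (aromatic, D2) → no; 2× O (D1) → match.
That gives 2 matching atoms.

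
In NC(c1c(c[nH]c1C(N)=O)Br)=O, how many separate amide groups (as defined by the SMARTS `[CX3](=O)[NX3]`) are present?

[CX3](=O)[NX3] is the SMARTS for an amide: a carbonyl carbon bonded to a trivalent nitrogen.
The molecule carries 2 separate instances of a primary amide (-C(=O)NH2) meeting every constraint; each maps to a distinct set of atoms, giving 2 matches.

2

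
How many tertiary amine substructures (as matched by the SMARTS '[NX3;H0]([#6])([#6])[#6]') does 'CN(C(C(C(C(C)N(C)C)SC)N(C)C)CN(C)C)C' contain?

4

[NX3;H0]([#6])([#6])[#6] is the SMARTS for a tertiary amine: a trivalent nitrogen with no H, bonded to three carbons.
The molecule carries 4 separate instances of a dimethylamino group (-N(CH3)2) meeting every constraint; each maps to a distinct set of atoms, giving 4 matches.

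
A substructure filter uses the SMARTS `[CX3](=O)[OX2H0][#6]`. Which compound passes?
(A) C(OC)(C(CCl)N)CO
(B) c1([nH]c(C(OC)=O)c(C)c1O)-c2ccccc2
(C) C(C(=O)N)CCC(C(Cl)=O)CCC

[CX3](=O)[OX2H0][#6] describes a carbonyl carbon bonded to an oxygen that is itself bonded to carbon (no H on that O) (an ester).
(A) has a methoxy ether (-OCH3) but the ether oxygen is not adjacent to a C=O carbon.
(B) contains a methyl-ester group (-C(=O)OCH3), which satisfies every atom and bond constraint.
(C) has a primary amide (-C(=O)NH2) but the carbonyl is bonded to N, not to an O-C linkage.
So the answer is (B).

B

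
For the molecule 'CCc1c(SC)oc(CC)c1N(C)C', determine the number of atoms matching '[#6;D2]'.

The query [#6;D2] means: any carbon bonded to exactly two heavy atoms.
Check the 14 heavy atoms by environment: 1× o (aromatic, D2) → no; 4× c (aromatic, D3) → no; 2× C (D2) → match; 5× C (D1) → no; 1× S (D2) → no; 1× N (D3) → no.
That gives 2 matching atoms.

2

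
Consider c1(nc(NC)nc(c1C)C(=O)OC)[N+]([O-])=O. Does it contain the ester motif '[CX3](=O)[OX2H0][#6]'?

Yes

The pattern [CX3](=O)[OX2H0][#6] describes a carbonyl carbon bonded to an oxygen that is itself bonded to carbon (no H on that O) — an ester.
The molecule carries a methyl-ester group (-C(=O)OCH3), whose atoms satisfy every constraint of the query, so the pattern matches.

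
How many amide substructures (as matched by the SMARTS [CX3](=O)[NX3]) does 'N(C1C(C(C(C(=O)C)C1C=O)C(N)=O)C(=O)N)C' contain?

[CX3](=O)[NX3] is the SMARTS for an amide: a carbonyl carbon bonded to a trivalent nitrogen.
The molecule carries 2 separate instances of a primary amide (-C(=O)NH2) meeting every constraint; each maps to a distinct set of atoms, giving 2 matches.

2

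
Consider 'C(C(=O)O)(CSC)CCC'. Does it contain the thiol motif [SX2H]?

The pattern [SX2H] describes an aliphatic sulfur with two connections, one being H — a thiol.
The closest candidate here is a methylthio ether (-SCH3), but the sulfur has H0 (bonded to two carbons), not H1. No other fragment satisfies the full query, so there is no match.

No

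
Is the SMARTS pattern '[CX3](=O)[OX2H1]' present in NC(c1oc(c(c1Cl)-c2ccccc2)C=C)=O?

No

The pattern [CX3](=O)[OX2H1] describes an sp2 carbon double-bonded to O and single-bonded to an -OH oxygen — a carboxylic acid.
The closest candidate here is a primary amide (-C(=O)NH2), but the carbonyl is bonded to N, not to an -OH oxygen. No other fragment satisfies the full query, so there is no match.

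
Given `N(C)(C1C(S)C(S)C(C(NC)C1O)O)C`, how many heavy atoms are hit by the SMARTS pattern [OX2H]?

Check the 15 heavy atoms by environment: 6× C (H1, X4) → no; 2× O (H1, X2) → match; 1× N (H1, X3) → no; 3× C (H3, X4) → no; 2× S (H1, X2) → no; 1× N (H0, X3) → no.
That gives 2 matching atoms.

2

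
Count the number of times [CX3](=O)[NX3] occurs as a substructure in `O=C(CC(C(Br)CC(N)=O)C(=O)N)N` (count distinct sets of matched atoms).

[CX3](=O)[NX3] is the SMARTS for an amide: a carbonyl carbon bonded to a trivalent nitrogen.
The molecule carries 3 separate instances of a primary amide (-C(=O)NH2) meeting every constraint; each maps to a distinct set of atoms, giving 3 matches.

3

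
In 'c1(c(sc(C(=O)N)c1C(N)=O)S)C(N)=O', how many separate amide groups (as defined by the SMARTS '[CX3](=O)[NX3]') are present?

3

[CX3](=O)[NX3] is the SMARTS for an amide: a carbonyl carbon bonded to a trivalent nitrogen.
The molecule carries 3 separate instances of a primary amide (-C(=O)NH2) meeting every constraint; each maps to a distinct set of atoms, giving 3 matches.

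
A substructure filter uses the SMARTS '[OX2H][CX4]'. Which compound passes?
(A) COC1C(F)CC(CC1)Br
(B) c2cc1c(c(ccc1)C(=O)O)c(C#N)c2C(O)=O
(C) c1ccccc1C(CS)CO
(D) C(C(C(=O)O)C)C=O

C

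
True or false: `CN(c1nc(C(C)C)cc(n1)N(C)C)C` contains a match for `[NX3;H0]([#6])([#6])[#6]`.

The pattern [NX3;H0]([#6])([#6])[#6] describes a trivalent nitrogen with no H, bonded to three carbons — a tertiary amine.
The molecule carries a dimethylamino group (-N(CH3)2), whose atoms satisfy every constraint of the query, so the pattern matches.

True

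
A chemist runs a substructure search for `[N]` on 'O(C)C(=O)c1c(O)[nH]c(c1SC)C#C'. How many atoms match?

0

Check the 14 heavy atoms by environment: 1× n (aromatic) → no; 4× c (aromatic) → no; 5× C → no; 3× O → no; 1× S → no.
No environment satisfies the query, so 0 matching atoms.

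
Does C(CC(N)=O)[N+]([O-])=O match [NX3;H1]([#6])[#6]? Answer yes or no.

The pattern [NX3;H1]([#6])[#6] describes a trivalent nitrogen with one H, bonded to two carbons — a secondary amine.
The closest candidate here is a primary amide (-C(=O)NH2), but the -C(=O)NH2 nitrogen has H2, not H1. No other fragment satisfies the full query, so there is no match.

No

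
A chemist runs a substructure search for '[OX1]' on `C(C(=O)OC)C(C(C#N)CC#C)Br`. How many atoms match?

The query [OX1] means: aliphatic oxygen with one total connection — typically a carbonyl =O or an oxide.
Check the 13 heavy atoms by environment: 5× C (X4) → no; 3× C (X2) → no; 1× N (X1) → no; 1× Br (X1) → no; 1× C (X3) → no; 1× O (X1) → match; 1× O (X2) → no.
That gives 1 matching atom.

1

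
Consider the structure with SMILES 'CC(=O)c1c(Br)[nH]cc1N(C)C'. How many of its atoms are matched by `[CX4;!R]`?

The query [CX4;!R] means: aliphatic carbon with four total connections, not in a ring.
Check the 12 heavy atoms by environment: 1× n (aromatic, X3, in 5-ring) → no; 4× c (aromatic, X3, in 5-ring) → no; 1× Br (X1, acyclic) → no; 1× N (X3, acyclic) → no; 3× C (X4, acyclic) → match; 1× C (X3, acyclic) → no; 1× O (X1, acyclic) → no.
That gives 3 matching atoms.

3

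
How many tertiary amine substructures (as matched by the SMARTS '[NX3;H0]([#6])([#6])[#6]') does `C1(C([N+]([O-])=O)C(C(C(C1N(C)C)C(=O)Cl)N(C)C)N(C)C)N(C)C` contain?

[NX3;H0]([#6])([#6])[#6] is the SMARTS for a tertiary amine: a trivalent nitrogen with no H, bonded to three carbons.
The molecule carries 4 separate instances of a dimethylamino group (-N(CH3)2) meeting every constraint; each maps to a distinct set of atoms, giving 4 matches.

4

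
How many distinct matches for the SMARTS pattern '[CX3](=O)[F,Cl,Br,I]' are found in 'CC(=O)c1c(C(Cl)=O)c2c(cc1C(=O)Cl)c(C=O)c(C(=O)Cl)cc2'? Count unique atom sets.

3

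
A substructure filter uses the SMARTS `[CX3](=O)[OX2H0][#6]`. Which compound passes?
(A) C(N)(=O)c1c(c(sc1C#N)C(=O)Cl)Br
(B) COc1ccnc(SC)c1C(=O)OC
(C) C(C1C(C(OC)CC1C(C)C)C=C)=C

B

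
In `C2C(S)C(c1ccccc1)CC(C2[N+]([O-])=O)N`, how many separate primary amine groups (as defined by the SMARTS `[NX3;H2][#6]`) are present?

1

[NX3;H2][#6] is the SMARTS for a primary amine: a trivalent nitrogen with two H attached to carbon.
Exactly one fragment in the molecule meets all constraints, giving 1 match.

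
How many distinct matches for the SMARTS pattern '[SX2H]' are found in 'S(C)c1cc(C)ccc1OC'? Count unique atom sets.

0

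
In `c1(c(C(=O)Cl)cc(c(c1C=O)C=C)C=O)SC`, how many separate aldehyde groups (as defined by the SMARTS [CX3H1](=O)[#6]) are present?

[CX3H1](=O)[#6] is the SMARTS for an aldehyde: an sp2 carbon with one H, double-bonded to O and single-bonded to carbon.
The molecule carries 2 separate instances of an aldehyde (-CHO) meeting every constraint; each maps to a distinct set of atoms, giving 2 matches.

2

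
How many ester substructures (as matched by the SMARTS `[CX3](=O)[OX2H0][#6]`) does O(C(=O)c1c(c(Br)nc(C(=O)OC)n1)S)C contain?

[CX3](=O)[OX2H0][#6] is the SMARTS for an ester: a carbonyl carbon bonded to an oxygen that is itself bonded to carbon (no H on that O).
The molecule carries 2 separate instances of a methyl-ester group (-C(=O)OCH3) meeting every constraint; each maps to a distinct set of atoms, giving 2 matches.

2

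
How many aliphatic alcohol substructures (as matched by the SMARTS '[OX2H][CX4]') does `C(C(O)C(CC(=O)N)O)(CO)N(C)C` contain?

[OX2H][CX4] is the SMARTS for an aliphatic alcohol: a hydroxyl oxygen bound to an sp3 (X4) carbon.
The molecule carries 3 separate instances of a hydroxyl group (-OH) meeting every constraint; each maps to a distinct set of atoms, giving 3 matches.

3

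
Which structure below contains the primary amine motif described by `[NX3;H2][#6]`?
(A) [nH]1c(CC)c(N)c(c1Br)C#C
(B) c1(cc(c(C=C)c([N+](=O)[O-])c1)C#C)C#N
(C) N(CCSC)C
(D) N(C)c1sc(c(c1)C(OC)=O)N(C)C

A

[NX3;H2][#6] describes a trivalent nitrogen with two H attached to carbon (a primary amine).
(A) contains a primary amino group (-NH2), which satisfies every atom and bond constraint.
(B) has a nitrile (-C#N) but the nitrogen is NX1 (triple-bonded), not NX3 with two H.
(C) has an N-methylamino group (-NHCH3) but the nitrogen bears two carbons and only one H (H1), not H2.
(D) has an N-methylamino group (-NHCH3) but the nitrogen bears two carbons and only one H (H1), not H2.
So the answer is (A).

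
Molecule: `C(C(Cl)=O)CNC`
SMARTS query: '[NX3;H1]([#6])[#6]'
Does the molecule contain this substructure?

Yes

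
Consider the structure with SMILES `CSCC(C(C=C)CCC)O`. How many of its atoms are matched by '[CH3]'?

Check the 11 heavy atoms by environment: 4× C (H2) → no; 3× C (H1) → no; 2× C (H3) → match; 1× O (H1) → no; 1× S (H0) → no.
That gives 2 matching atoms.

2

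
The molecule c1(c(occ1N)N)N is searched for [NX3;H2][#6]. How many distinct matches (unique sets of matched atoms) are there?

[NX3;H2][#6] is the SMARTS for a primary amine: a trivalent nitrogen with two H attached to carbon.
The molecule carries 3 separate instances of a primary amino group (-NH2) meeting every constraint; each maps to a distinct set of atoms, giving 3 matches.

3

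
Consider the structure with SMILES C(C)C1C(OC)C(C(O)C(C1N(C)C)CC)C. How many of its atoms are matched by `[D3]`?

7

Check the 17 heavy atoms by environment: 6× C (D3) → match; 2× C (D2) → no; 6× C (D1) → no; 1× O (D1) → no; 1× N (D3) → match; 1× O (D2) → no.
Summing the matching environments: 6 + 1 = 7 matching atoms.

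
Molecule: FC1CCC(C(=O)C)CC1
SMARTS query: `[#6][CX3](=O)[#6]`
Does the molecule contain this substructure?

The pattern [#6][CX3](=O)[#6] describes a carbonyl carbon (no H) flanked by two carbons — a ketone.
The molecule carries an acetyl/ketone group (-C(=O)CH3), whose atoms satisfy every constraint of the query, so the pattern matches.

Yes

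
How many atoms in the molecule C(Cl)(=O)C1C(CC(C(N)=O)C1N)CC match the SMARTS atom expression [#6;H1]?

4

The query [#6;H1] means: any carbon bearing exactly one hydrogen.
Check the 14 heavy atoms by environment: 4× C (H1) → match; 2× C (H2) → no; 2× N (H2) → no; 1× C (H3) → no; 2× C (H0) → no; 2× O (H0) → no; 1× Cl (H0) → no.
That gives 4 matching atoms.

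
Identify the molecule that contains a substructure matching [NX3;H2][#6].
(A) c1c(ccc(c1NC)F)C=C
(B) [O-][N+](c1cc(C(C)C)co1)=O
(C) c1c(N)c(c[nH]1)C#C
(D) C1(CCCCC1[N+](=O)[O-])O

[NX3;H2][#6] describes a trivalent nitrogen with two H attached to carbon (a primary amine).
(A) has an N-methylamino group (-NHCH3) but the nitrogen bears two carbons and only one H (H1), not H2.
(B) has a nitro group (-[N+](=O)[O-]) but the nitrogen is [N+] with no H, not NX3H2.
(C) contains a primary amino group (-NH2), which satisfies every atom and bond constraint.
(D) has a nitro group (-[N+](=O)[O-]) but the nitrogen is [N+] with no H, not NX3H2.
So the answer is (C).

C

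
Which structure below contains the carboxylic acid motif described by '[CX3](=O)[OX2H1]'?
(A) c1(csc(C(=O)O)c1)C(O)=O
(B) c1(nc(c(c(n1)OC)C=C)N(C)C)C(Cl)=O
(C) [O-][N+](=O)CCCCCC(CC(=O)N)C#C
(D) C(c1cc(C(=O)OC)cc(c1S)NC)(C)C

A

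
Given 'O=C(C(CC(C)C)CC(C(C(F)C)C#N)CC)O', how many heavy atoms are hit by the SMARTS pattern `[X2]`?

2

Check the 18 heavy atoms by environment: 12× C (X4) → no; 1× C (X3) → no; 1× O (X1) → no; 1× O (X2) → match; 1× C (X2) → match; 1× N (X1) → no; 1× F (X1) → no.
Summing the matching environments: 1 + 1 = 2 matching atoms.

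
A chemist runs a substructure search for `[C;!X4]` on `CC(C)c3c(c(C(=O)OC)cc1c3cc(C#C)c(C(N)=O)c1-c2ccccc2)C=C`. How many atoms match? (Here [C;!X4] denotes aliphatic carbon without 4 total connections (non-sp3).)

6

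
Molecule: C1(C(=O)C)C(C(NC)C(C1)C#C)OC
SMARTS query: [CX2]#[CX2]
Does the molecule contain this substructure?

The pattern [CX2]#[CX2] describes a carbon-carbon triple bond — an alkyne.
The molecule carries an ethynyl group (-C#CH), whose atoms satisfy every constraint of the query, so the pattern matches.

Yes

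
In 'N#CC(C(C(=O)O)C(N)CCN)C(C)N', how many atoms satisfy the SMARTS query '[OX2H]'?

1

The query [OX2H] means: aliphatic oxygen with two connections, one of which is H — an -OH oxygen.
Check the 15 heavy atoms by environment: 2× C (H2, X4) → no; 4× C (H1, X4) → no; 1× C (H3, X4) → no; 3× N (H2, X3) → no; 1× C (H0, X3) → no; 1× O (H0, X1) → no; 1× O (H1, X2) → match; 1× C (H0, X2) → no; 1× N (H0, X1) → no.
That gives 1 matching atom.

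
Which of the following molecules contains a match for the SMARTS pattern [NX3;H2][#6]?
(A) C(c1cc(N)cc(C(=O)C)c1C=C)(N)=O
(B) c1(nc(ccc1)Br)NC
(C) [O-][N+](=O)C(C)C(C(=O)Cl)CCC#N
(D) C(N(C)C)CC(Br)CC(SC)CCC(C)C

A

[NX3;H2][#6] describes a trivalent nitrogen with two H attached to carbon (a primary amine).
(A) contains a primary amino group (-NH2), which satisfies every atom and bond constraint.
(B) has an N-methylamino group (-NHCH3) but the nitrogen bears two carbons and only one H (H1), not H2.
(C) has a nitrile (-C#N) but the nitrogen is NX1 (triple-bonded), not NX3 with two H.
(D) has a dimethylamino group (-N(CH3)2) but the nitrogen has H0, not H2.
So the answer is (A).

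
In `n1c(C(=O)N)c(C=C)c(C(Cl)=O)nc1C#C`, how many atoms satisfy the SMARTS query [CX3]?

4

The query [CX3] means: C with X3: aliphatic carbon with exactly 3 total connections.
Check the 16 heavy atoms by environment: 2× n (aromatic, X2) → no; 4× c (aromatic, X3) → no; 4× C (X3) → match; 2× O (X1) → no; 1× Cl (X1) → no; 1× N (X3) → no; 2× C (X2) → no.
That gives 4 matching atoms.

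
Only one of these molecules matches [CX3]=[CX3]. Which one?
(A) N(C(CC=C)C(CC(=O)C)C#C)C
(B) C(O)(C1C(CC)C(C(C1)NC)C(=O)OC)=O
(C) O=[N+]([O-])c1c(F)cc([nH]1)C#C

A

[CX3]=[CX3] describes a non-aromatic C=C double bond between two sp2 carbons (an alkene).
(A) contains a vinyl group (-CH=CH2), which satisfies every atom and bond constraint.
(B) has an ethyl group (-CH2CH3) but its C-C bond is a single bond between CX4 carbons, not CX3=CX3.
(C) has an ethynyl group (-C#CH) but the C-C bond is a triple bond, not a double bond.
So the answer is (A).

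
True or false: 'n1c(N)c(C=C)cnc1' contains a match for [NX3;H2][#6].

True

The pattern [NX3;H2][#6] describes a trivalent nitrogen with two H attached to carbon — a primary amine.
The molecule carries a primary amino group (-NH2), whose atoms satisfy every constraint of the query, so the pattern matches.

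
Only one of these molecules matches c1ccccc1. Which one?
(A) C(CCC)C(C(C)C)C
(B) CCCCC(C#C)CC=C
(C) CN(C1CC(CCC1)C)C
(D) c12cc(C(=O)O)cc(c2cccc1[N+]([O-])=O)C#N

D

c1ccccc1 describes six aromatic carbons in a ring (a benzene ring).
(A) has a methyl group (-CH3) but no six-membered all-carbon aromatic ring is present.
(B) has a methyl group (-CH3) but no six-membered all-carbon aromatic ring is present.
(C) has a methyl group (-CH3) but no six-membered all-carbon aromatic ring is present.
(D) contains the required atom environment, so the pattern matches.
So the answer is (D).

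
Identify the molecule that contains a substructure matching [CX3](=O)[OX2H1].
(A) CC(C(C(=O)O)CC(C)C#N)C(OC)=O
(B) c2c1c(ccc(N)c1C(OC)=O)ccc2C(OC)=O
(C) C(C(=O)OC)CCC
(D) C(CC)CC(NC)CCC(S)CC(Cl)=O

A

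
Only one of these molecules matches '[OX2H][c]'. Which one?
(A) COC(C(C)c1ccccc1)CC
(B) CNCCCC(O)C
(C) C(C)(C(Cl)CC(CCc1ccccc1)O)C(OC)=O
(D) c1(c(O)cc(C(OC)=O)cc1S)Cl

[OX2H][c] describes a hydroxyl oxygen attached to an aromatic carbon (a phenol).
(A) has a methoxy ether (-OCH3) but the oxygen has H0, not H1.
(B) has a hydroxyl group (-OH) but the -OH is on an aliphatic carbon, not an aromatic c.
(C) has a hydroxyl group (-OH) but the -OH is on an aliphatic carbon, not an aromatic c.
(D) contains a hydroxyl group (-OH), which satisfies every atom and bond constraint.
So the answer is (D).

D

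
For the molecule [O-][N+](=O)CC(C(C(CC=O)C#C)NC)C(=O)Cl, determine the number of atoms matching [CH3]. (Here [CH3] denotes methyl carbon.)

The query [CH3] means: aliphatic carbon with exactly three hydrogens.
Check the 17 heavy atoms by environment: 2× C (H2) → no; 5× C (H1) → no; 1× N (charge +1, H0) → no; 1× O (charge -1, H0) → no; 3× O (H0) → no; 1× N (H1) → no; 1× C (H3) → match; 2× C (H0) → no; 1× Cl (H0) → no.
That gives 1 matching atom.

1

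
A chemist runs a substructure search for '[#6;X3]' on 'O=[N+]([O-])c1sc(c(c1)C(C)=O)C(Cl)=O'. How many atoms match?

The query [#6;X3] means: any carbon (aromatic or not) with three total connections.
Check the 14 heavy atoms by environment: 1× s (aromatic, X2) → no; 4× c (aromatic, X3) → match; 2× C (X3) → match; 3× O (X1) → no; 1× Cl (X1) → no; 1× N (charge +1, X3) → no; 1× O (charge -1, X1) → no; 1× C (X4) → no.
Summing the matching environments: 4 + 2 = 6 matching atoms.

6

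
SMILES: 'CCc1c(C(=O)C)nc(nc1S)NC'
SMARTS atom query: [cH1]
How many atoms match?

Check the 14 heavy atoms by environment: 2× n (aromatic, H0) → no; 4× c (aromatic, H0) → no; 1× N (H1) → no; 3× C (H3) → no; 1× C (H0) → no; 1× O (H0) → no; 1× C (H2) → no; 1× S (H1) → no.
No environment satisfies the query, so 0 matching atoms.

0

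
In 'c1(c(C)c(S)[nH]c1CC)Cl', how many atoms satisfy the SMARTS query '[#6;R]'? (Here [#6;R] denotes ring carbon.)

Check the 10 heavy atoms by environment: 1× n (aromatic, in 5-ring) → no; 4× c (aromatic, in 5-ring) → match; 1× S (acyclic) → no; 1× Cl (acyclic) → no; 3× C (acyclic) → no.
That gives 4 matching atoms.

4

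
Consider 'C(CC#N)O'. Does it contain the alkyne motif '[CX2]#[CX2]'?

The pattern [CX2]#[CX2] describes a carbon-carbon triple bond — an alkyne.
The closest candidate here is a nitrile (-C#N), but the triple bond is C#N, not C#C. No other fragment satisfies the full query, so there is no match.

No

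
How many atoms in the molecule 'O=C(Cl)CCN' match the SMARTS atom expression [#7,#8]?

2

The query [#7,#8] means: nitrogen or oxygen (comma = OR).
Check the 6 heavy atoms by environment: 3× C → no; 1× O → match; 1× Cl → no; 1× N → match.
Summing the matching environments: 1 + 1 = 2 matching atoms.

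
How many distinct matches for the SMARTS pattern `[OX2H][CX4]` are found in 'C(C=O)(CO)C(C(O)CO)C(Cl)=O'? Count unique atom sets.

3

[OX2H][CX4] is the SMARTS for an aliphatic alcohol: a hydroxyl oxygen bound to an sp3 (X4) carbon.
The molecule carries 3 separate instances of a hydroxyl group (-OH) meeting every constraint; each maps to a distinct set of atoms, giving 3 matches.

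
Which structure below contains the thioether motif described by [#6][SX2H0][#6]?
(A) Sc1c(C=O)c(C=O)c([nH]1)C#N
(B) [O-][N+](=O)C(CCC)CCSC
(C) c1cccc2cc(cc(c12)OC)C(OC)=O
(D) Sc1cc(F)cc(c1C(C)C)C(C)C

B

[#6][SX2H0][#6] describes an aliphatic sulfur bridging two carbons with no H on the sulfur (a thioether).
(A) has a thiol (-SH) but the sulfur has H1, not H0 bridging two carbons.
(B) contains a methylthio ether (-SCH3), which satisfies every atom and bond constraint.
(C) has a methoxy ether (-OCH3) but the bridging atom is O, not S.
(D) has a thiol (-SH) but the sulfur has H1, not H0 bridging two carbons.
So the answer is (B).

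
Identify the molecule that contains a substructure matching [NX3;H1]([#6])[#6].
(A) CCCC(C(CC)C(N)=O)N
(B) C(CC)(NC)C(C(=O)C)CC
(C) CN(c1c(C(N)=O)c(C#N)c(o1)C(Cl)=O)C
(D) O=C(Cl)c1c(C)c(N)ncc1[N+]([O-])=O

B

[NX3;H1]([#6])[#6] describes a trivalent nitrogen with one H, bonded to two carbons (a secondary amine).
(A) has a primary amino group (-NH2) but the nitrogen has H2 and only one carbon neighbour.
(B) contains an N-methylamino group (-NHCH3), which satisfies every atom and bond constraint.
(C) has a dimethylamino group (-N(CH3)2) but the nitrogen has H0, not H1.
(D) has a primary amino group (-NH2) but the nitrogen has H2 and only one carbon neighbour.
So the answer is (B).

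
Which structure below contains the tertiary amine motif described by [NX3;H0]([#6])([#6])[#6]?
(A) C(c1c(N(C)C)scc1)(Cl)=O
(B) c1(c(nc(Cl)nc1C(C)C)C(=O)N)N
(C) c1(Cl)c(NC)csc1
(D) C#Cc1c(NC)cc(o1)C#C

[NX3;H0]([#6])([#6])[#6] describes a trivalent nitrogen with no H, bonded to three carbons (a tertiary amine).
(A) contains a dimethylamino group (-N(CH3)2), which satisfies every atom and bond constraint.
(B) has a primary amino group (-NH2) but the nitrogen has H2, not H0 with three carbons.
(C) has an N-methylamino group (-NHCH3) but the nitrogen still has one H (H1), not H0.
(D) has an N-methylamino group (-NHCH3) but the nitrogen still has one H (H1), not H0.
So the answer is (A).

A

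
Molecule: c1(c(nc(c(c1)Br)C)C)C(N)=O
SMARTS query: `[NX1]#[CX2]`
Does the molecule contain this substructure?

No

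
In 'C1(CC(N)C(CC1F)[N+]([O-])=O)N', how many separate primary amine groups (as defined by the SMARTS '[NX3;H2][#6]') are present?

[NX3;H2][#6] is the SMARTS for a primary amine: a trivalent nitrogen with two H attached to carbon.
The molecule carries 2 separate instances of a primary amino group (-NH2) meeting every constraint; each maps to a distinct set of atoms, giving 2 matches.

2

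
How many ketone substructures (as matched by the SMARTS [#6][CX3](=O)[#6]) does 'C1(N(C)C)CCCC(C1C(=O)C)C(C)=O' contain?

2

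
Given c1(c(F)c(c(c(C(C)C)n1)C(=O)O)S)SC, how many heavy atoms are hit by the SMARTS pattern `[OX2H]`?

The query [OX2H] means: aliphatic oxygen with two connections, one of which is H — an -OH oxygen.
Check the 16 heavy atoms by environment: 1× n (aromatic, H0, X2) → no; 5× c (aromatic, H0, X3) → no; 1× S (H1, X2) → no; 1× S (H0, X2) → no; 3× C (H3, X4) → no; 1× C (H1, X4) → no; 1× C (H0, X3) → no; 1× O (H0, X1) → no; 1× O (H1, X2) → match; 1× F (H0, X1) → no.
That gives 1 matching atom.

1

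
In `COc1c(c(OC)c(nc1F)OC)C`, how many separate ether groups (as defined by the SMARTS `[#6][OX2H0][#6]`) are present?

3

[#6][OX2H0][#6] is the SMARTS for an ether: an aliphatic oxygen bridging two carbons with no H on the oxygen.
The molecule carries 3 separate instances of a methoxy ether (-OCH3) meeting every constraint; each maps to a distinct set of atoms, giving 3 matches.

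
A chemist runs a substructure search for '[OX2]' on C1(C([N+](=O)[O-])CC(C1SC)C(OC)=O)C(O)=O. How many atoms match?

The query [OX2] means: aliphatic oxygen with two total connections — ether, hydroxyl, or ester single-bond O.
Check the 17 heavy atoms by environment: 7× C (X4) → no; 1× S (X2) → no; 2× C (X3) → no; 3× O (X1) → no; 2× O (X2) → match; 1× N (charge +1, X3) → no; 1× O (charge -1, X1) → no.
That gives 2 matching atoms.

2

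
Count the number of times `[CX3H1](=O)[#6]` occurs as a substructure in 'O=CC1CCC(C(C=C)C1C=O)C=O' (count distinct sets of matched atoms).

3

[CX3H1](=O)[#6] is the SMARTS for an aldehyde: an sp2 carbon with one H, double-bonded to O and single-bonded to carbon.
The molecule carries 3 separate instances of an aldehyde (-CHO) meeting every constraint; each maps to a distinct set of atoms, giving 3 matches.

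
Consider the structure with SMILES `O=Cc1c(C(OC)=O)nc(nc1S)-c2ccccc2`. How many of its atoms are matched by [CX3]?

The query [CX3] means: C with X3: aliphatic carbon with exactly 3 total connections.
Check the 19 heavy atoms by environment: 2× n (aromatic, X2) → no; 10× c (aromatic, X3) → no; 1× S (X2) → no; 2× C (X3) → match; 2× O (X1) → no; 1× O (X2) → no; 1× C (X4) → no.
That gives 2 matching atoms.

2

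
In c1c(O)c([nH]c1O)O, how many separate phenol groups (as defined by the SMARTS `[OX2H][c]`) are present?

[OX2H][c] is the SMARTS for a phenol: a hydroxyl oxygen attached to an aromatic carbon.
The molecule carries 3 separate instances of a hydroxyl group (-OH) meeting every constraint; each maps to a distinct set of atoms, giving 3 matches.

3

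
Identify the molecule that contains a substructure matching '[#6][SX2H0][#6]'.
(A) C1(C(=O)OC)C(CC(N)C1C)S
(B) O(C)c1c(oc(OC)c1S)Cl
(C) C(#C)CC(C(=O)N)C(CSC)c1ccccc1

C

[#6][SX2H0][#6] describes an aliphatic sulfur bridging two carbons with no H on the sulfur (a thioether).
(A) has a thiol (-SH) but the sulfur has H1, not H0 bridging two carbons.
(B) has a methoxy ether (-OCH3) but the bridging atom is O, not S.
(C) contains a methylthio ether (-SCH3), which satisfies every atom and bond constraint.
So the answer is (C).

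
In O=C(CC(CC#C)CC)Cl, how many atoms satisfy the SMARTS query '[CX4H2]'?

3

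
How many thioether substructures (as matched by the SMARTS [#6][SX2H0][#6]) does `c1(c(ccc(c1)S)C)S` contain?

0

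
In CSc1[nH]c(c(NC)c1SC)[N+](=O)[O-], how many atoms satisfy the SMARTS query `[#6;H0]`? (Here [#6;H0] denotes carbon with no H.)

The query [#6;H0] means: any carbon with no attached hydrogen.
Check the 14 heavy atoms by environment: 1× n (aromatic, H1) → no; 4× c (aromatic, H0) → match; 1× N (charge +1, H0) → no; 1× O (charge -1, H0) → no; 1× O (H0) → no; 2× S (H0) → no; 3× C (H3) → no; 1× N (H1) → no.
That gives 4 matching atoms.

4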